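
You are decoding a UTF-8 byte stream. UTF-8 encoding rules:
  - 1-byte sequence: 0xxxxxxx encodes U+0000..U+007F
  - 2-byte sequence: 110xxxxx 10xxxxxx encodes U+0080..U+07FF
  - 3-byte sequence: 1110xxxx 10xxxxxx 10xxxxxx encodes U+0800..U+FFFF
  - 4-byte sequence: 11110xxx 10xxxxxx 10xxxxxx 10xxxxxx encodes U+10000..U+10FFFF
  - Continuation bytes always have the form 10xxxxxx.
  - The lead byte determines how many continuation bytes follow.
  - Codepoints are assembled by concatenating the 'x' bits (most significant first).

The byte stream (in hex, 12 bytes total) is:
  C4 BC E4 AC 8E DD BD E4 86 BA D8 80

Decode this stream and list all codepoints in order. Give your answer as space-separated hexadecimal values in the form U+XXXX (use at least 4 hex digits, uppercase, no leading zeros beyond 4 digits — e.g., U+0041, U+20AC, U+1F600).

Answer: U+013C U+4B0E U+077D U+41BA U+0600

Derivation:
Byte[0]=C4: 2-byte lead, need 1 cont bytes. acc=0x4
Byte[1]=BC: continuation. acc=(acc<<6)|0x3C=0x13C
Completed: cp=U+013C (starts at byte 0)
Byte[2]=E4: 3-byte lead, need 2 cont bytes. acc=0x4
Byte[3]=AC: continuation. acc=(acc<<6)|0x2C=0x12C
Byte[4]=8E: continuation. acc=(acc<<6)|0x0E=0x4B0E
Completed: cp=U+4B0E (starts at byte 2)
Byte[5]=DD: 2-byte lead, need 1 cont bytes. acc=0x1D
Byte[6]=BD: continuation. acc=(acc<<6)|0x3D=0x77D
Completed: cp=U+077D (starts at byte 5)
Byte[7]=E4: 3-byte lead, need 2 cont bytes. acc=0x4
Byte[8]=86: continuation. acc=(acc<<6)|0x06=0x106
Byte[9]=BA: continuation. acc=(acc<<6)|0x3A=0x41BA
Completed: cp=U+41BA (starts at byte 7)
Byte[10]=D8: 2-byte lead, need 1 cont bytes. acc=0x18
Byte[11]=80: continuation. acc=(acc<<6)|0x00=0x600
Completed: cp=U+0600 (starts at byte 10)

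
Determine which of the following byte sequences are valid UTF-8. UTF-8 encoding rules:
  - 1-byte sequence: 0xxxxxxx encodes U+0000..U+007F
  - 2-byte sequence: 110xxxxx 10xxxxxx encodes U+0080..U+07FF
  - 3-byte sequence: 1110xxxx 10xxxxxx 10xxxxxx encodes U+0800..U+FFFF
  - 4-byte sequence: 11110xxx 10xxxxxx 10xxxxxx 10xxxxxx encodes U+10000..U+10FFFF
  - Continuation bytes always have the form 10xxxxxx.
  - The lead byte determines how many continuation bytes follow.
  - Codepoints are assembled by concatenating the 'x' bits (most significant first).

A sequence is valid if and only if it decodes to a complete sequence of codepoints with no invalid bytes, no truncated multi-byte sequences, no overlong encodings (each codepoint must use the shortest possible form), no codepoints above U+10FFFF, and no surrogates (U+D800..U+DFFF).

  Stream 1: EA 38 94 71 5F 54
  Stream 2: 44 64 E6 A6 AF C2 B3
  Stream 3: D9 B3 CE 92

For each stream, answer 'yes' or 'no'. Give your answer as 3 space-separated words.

Stream 1: error at byte offset 1. INVALID
Stream 2: decodes cleanly. VALID
Stream 3: decodes cleanly. VALID

Answer: no yes yes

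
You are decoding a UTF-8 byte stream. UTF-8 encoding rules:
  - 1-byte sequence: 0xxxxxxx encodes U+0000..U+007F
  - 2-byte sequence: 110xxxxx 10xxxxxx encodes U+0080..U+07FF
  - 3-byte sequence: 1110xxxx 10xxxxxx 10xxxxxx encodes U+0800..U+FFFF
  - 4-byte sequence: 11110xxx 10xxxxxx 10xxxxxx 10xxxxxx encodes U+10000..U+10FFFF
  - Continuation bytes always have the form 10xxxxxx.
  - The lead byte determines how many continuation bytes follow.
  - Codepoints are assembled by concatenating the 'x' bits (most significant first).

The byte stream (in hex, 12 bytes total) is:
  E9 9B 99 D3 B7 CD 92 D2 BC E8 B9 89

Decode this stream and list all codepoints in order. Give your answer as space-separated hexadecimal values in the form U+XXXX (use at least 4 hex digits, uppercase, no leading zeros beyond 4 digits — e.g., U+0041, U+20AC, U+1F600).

Byte[0]=E9: 3-byte lead, need 2 cont bytes. acc=0x9
Byte[1]=9B: continuation. acc=(acc<<6)|0x1B=0x25B
Byte[2]=99: continuation. acc=(acc<<6)|0x19=0x96D9
Completed: cp=U+96D9 (starts at byte 0)
Byte[3]=D3: 2-byte lead, need 1 cont bytes. acc=0x13
Byte[4]=B7: continuation. acc=(acc<<6)|0x37=0x4F7
Completed: cp=U+04F7 (starts at byte 3)
Byte[5]=CD: 2-byte lead, need 1 cont bytes. acc=0xD
Byte[6]=92: continuation. acc=(acc<<6)|0x12=0x352
Completed: cp=U+0352 (starts at byte 5)
Byte[7]=D2: 2-byte lead, need 1 cont bytes. acc=0x12
Byte[8]=BC: continuation. acc=(acc<<6)|0x3C=0x4BC
Completed: cp=U+04BC (starts at byte 7)
Byte[9]=E8: 3-byte lead, need 2 cont bytes. acc=0x8
Byte[10]=B9: continuation. acc=(acc<<6)|0x39=0x239
Byte[11]=89: continuation. acc=(acc<<6)|0x09=0x8E49
Completed: cp=U+8E49 (starts at byte 9)

Answer: U+96D9 U+04F7 U+0352 U+04BC U+8E49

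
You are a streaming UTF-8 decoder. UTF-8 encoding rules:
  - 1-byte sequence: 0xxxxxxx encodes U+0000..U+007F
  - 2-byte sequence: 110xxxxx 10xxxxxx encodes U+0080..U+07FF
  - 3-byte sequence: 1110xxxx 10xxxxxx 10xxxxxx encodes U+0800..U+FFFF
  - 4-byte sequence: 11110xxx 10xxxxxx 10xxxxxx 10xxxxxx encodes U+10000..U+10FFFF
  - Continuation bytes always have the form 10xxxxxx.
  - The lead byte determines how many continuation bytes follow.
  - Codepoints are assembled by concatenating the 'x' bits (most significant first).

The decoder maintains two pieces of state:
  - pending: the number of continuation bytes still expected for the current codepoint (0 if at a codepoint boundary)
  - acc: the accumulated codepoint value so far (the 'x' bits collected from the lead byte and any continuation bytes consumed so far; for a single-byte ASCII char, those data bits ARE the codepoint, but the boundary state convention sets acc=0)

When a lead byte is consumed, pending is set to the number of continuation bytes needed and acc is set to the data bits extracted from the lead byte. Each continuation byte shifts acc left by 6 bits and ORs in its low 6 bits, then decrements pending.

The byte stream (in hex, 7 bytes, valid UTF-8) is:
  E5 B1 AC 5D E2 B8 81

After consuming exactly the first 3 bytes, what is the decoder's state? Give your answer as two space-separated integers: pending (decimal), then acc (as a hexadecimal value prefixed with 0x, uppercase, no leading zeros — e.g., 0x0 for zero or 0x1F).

Answer: 0 0x5C6C

Derivation:
Byte[0]=E5: 3-byte lead. pending=2, acc=0x5
Byte[1]=B1: continuation. acc=(acc<<6)|0x31=0x171, pending=1
Byte[2]=AC: continuation. acc=(acc<<6)|0x2C=0x5C6C, pending=0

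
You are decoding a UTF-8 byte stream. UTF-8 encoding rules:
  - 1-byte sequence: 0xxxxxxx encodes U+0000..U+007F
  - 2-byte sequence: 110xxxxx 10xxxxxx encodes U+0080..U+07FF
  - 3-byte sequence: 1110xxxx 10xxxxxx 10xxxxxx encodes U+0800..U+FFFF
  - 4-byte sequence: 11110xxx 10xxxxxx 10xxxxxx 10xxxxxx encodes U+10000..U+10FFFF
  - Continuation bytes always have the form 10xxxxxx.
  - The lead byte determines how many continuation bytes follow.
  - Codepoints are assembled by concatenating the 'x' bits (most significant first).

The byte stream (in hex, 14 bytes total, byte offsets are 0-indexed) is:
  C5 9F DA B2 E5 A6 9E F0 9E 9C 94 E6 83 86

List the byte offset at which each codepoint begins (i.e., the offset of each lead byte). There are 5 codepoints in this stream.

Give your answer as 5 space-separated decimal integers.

Answer: 0 2 4 7 11

Derivation:
Byte[0]=C5: 2-byte lead, need 1 cont bytes. acc=0x5
Byte[1]=9F: continuation. acc=(acc<<6)|0x1F=0x15F
Completed: cp=U+015F (starts at byte 0)
Byte[2]=DA: 2-byte lead, need 1 cont bytes. acc=0x1A
Byte[3]=B2: continuation. acc=(acc<<6)|0x32=0x6B2
Completed: cp=U+06B2 (starts at byte 2)
Byte[4]=E5: 3-byte lead, need 2 cont bytes. acc=0x5
Byte[5]=A6: continuation. acc=(acc<<6)|0x26=0x166
Byte[6]=9E: continuation. acc=(acc<<6)|0x1E=0x599E
Completed: cp=U+599E (starts at byte 4)
Byte[7]=F0: 4-byte lead, need 3 cont bytes. acc=0x0
Byte[8]=9E: continuation. acc=(acc<<6)|0x1E=0x1E
Byte[9]=9C: continuation. acc=(acc<<6)|0x1C=0x79C
Byte[10]=94: continuation. acc=(acc<<6)|0x14=0x1E714
Completed: cp=U+1E714 (starts at byte 7)
Byte[11]=E6: 3-byte lead, need 2 cont bytes. acc=0x6
Byte[12]=83: continuation. acc=(acc<<6)|0x03=0x183
Byte[13]=86: continuation. acc=(acc<<6)|0x06=0x60C6
Completed: cp=U+60C6 (starts at byte 11)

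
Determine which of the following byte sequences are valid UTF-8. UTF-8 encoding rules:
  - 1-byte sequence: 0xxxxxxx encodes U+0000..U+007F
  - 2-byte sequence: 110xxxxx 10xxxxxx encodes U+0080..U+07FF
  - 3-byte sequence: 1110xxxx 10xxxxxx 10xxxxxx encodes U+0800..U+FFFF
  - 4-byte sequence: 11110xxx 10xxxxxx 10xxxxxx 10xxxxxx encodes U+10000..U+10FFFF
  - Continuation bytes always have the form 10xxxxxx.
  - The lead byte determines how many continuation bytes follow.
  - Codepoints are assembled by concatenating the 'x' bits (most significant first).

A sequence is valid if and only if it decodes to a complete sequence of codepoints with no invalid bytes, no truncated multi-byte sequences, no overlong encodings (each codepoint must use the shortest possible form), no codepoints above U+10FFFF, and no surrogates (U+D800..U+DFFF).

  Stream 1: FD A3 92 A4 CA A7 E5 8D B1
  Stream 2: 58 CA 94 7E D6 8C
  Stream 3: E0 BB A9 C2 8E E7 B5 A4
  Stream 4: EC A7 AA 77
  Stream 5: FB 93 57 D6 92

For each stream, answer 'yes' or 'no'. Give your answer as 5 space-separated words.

Answer: no yes yes yes no

Derivation:
Stream 1: error at byte offset 0. INVALID
Stream 2: decodes cleanly. VALID
Stream 3: decodes cleanly. VALID
Stream 4: decodes cleanly. VALID
Stream 5: error at byte offset 0. INVALID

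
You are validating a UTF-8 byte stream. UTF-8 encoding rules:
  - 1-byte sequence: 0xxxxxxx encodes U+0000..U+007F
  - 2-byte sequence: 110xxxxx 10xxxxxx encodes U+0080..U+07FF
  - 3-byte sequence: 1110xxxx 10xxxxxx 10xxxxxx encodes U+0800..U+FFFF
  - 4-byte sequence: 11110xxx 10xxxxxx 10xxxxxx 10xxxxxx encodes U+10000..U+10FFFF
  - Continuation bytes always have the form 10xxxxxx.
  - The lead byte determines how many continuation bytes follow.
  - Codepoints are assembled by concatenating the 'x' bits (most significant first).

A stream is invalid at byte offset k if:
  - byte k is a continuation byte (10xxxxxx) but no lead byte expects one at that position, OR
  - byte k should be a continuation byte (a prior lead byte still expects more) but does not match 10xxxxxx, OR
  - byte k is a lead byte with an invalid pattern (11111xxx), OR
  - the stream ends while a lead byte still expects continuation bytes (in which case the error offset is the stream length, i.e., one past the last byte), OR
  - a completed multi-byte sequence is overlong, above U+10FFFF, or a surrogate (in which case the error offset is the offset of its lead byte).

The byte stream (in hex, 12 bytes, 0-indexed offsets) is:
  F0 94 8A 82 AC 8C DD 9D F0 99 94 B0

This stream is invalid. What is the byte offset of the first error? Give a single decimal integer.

Answer: 4

Derivation:
Byte[0]=F0: 4-byte lead, need 3 cont bytes. acc=0x0
Byte[1]=94: continuation. acc=(acc<<6)|0x14=0x14
Byte[2]=8A: continuation. acc=(acc<<6)|0x0A=0x50A
Byte[3]=82: continuation. acc=(acc<<6)|0x02=0x14282
Completed: cp=U+14282 (starts at byte 0)
Byte[4]=AC: INVALID lead byte (not 0xxx/110x/1110/11110)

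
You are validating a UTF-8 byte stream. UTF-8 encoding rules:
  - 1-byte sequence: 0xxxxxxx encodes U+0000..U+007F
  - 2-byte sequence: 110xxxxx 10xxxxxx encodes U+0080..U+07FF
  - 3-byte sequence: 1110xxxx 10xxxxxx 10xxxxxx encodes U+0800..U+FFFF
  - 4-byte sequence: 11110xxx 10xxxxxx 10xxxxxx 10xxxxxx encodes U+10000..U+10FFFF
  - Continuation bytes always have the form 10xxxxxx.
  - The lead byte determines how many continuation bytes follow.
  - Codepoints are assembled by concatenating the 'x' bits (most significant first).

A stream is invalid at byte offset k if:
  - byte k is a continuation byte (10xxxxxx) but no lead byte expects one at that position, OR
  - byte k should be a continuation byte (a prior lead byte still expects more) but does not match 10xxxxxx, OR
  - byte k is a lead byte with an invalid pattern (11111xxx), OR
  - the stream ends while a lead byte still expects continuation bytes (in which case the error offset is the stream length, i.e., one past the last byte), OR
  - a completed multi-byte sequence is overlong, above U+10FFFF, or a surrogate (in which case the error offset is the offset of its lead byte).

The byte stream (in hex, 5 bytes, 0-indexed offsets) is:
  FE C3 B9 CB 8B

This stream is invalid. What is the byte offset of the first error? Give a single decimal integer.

Answer: 0

Derivation:
Byte[0]=FE: INVALID lead byte (not 0xxx/110x/1110/11110)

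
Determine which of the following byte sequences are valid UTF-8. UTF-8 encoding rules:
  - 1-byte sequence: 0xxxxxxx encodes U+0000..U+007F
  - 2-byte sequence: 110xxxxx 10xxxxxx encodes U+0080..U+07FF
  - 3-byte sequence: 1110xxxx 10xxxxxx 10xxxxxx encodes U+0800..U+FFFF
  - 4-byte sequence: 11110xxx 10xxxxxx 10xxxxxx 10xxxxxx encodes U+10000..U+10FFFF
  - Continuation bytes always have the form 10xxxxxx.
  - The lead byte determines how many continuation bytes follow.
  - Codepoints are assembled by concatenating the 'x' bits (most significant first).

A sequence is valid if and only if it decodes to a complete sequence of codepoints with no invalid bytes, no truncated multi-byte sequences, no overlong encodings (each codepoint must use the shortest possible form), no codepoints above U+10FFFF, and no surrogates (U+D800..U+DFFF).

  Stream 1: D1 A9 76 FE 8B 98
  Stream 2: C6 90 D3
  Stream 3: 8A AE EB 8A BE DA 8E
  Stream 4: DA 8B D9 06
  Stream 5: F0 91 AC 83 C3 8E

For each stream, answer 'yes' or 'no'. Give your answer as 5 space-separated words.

Answer: no no no no yes

Derivation:
Stream 1: error at byte offset 3. INVALID
Stream 2: error at byte offset 3. INVALID
Stream 3: error at byte offset 0. INVALID
Stream 4: error at byte offset 3. INVALID
Stream 5: decodes cleanly. VALID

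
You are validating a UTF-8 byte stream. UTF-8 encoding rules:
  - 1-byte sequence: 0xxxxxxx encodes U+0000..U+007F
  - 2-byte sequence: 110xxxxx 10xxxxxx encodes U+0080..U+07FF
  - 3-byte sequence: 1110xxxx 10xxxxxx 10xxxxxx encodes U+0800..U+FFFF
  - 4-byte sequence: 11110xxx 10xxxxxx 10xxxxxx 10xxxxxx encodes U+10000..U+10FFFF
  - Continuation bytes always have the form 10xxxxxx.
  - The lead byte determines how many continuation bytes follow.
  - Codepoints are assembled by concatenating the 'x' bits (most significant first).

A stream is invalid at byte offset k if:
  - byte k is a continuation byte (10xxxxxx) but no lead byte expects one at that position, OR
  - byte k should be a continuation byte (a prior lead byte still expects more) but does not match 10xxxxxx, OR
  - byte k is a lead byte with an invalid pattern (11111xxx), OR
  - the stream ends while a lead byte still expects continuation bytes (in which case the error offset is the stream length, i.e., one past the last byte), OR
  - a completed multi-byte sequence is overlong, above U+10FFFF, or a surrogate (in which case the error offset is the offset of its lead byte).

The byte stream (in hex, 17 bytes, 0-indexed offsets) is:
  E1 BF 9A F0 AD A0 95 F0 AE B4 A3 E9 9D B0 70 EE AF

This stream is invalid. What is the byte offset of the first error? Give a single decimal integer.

Byte[0]=E1: 3-byte lead, need 2 cont bytes. acc=0x1
Byte[1]=BF: continuation. acc=(acc<<6)|0x3F=0x7F
Byte[2]=9A: continuation. acc=(acc<<6)|0x1A=0x1FDA
Completed: cp=U+1FDA (starts at byte 0)
Byte[3]=F0: 4-byte lead, need 3 cont bytes. acc=0x0
Byte[4]=AD: continuation. acc=(acc<<6)|0x2D=0x2D
Byte[5]=A0: continuation. acc=(acc<<6)|0x20=0xB60
Byte[6]=95: continuation. acc=(acc<<6)|0x15=0x2D815
Completed: cp=U+2D815 (starts at byte 3)
Byte[7]=F0: 4-byte lead, need 3 cont bytes. acc=0x0
Byte[8]=AE: continuation. acc=(acc<<6)|0x2E=0x2E
Byte[9]=B4: continuation. acc=(acc<<6)|0x34=0xBB4
Byte[10]=A3: continuation. acc=(acc<<6)|0x23=0x2ED23
Completed: cp=U+2ED23 (starts at byte 7)
Byte[11]=E9: 3-byte lead, need 2 cont bytes. acc=0x9
Byte[12]=9D: continuation. acc=(acc<<6)|0x1D=0x25D
Byte[13]=B0: continuation. acc=(acc<<6)|0x30=0x9770
Completed: cp=U+9770 (starts at byte 11)
Byte[14]=70: 1-byte ASCII. cp=U+0070
Byte[15]=EE: 3-byte lead, need 2 cont bytes. acc=0xE
Byte[16]=AF: continuation. acc=(acc<<6)|0x2F=0x3AF
Byte[17]: stream ended, expected continuation. INVALID

Answer: 17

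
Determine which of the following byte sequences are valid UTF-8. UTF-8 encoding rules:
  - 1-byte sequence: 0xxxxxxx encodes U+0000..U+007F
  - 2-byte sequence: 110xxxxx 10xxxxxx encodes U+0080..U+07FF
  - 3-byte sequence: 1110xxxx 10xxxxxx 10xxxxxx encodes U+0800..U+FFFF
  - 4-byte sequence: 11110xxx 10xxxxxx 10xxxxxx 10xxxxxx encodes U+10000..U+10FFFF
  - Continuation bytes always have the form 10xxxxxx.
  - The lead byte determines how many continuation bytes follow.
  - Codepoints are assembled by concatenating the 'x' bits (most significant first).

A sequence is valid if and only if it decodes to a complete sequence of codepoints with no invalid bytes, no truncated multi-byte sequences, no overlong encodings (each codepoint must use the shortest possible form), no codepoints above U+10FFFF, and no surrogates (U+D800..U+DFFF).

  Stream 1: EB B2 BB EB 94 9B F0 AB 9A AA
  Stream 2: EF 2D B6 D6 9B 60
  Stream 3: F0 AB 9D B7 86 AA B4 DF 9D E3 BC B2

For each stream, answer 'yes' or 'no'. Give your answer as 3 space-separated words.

Stream 1: decodes cleanly. VALID
Stream 2: error at byte offset 1. INVALID
Stream 3: error at byte offset 4. INVALID

Answer: yes no no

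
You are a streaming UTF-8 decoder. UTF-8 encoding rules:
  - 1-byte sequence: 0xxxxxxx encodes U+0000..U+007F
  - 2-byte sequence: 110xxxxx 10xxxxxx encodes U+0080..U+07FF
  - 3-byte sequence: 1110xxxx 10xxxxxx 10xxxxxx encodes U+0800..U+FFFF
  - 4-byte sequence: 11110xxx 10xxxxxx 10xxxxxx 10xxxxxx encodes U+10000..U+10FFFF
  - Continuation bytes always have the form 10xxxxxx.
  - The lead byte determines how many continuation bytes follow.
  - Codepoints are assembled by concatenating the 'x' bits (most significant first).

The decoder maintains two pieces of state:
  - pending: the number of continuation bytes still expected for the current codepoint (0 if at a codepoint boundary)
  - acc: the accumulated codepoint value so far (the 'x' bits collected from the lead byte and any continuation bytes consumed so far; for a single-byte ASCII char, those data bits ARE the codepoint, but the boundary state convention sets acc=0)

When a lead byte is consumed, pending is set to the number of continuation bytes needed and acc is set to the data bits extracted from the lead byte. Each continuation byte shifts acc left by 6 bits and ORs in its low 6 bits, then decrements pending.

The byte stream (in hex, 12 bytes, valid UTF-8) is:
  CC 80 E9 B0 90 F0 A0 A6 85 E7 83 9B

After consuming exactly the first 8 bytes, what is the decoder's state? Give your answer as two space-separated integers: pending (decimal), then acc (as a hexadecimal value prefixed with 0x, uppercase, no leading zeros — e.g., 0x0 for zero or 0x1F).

Byte[0]=CC: 2-byte lead. pending=1, acc=0xC
Byte[1]=80: continuation. acc=(acc<<6)|0x00=0x300, pending=0
Byte[2]=E9: 3-byte lead. pending=2, acc=0x9
Byte[3]=B0: continuation. acc=(acc<<6)|0x30=0x270, pending=1
Byte[4]=90: continuation. acc=(acc<<6)|0x10=0x9C10, pending=0
Byte[5]=F0: 4-byte lead. pending=3, acc=0x0
Byte[6]=A0: continuation. acc=(acc<<6)|0x20=0x20, pending=2
Byte[7]=A6: continuation. acc=(acc<<6)|0x26=0x826, pending=1

Answer: 1 0x826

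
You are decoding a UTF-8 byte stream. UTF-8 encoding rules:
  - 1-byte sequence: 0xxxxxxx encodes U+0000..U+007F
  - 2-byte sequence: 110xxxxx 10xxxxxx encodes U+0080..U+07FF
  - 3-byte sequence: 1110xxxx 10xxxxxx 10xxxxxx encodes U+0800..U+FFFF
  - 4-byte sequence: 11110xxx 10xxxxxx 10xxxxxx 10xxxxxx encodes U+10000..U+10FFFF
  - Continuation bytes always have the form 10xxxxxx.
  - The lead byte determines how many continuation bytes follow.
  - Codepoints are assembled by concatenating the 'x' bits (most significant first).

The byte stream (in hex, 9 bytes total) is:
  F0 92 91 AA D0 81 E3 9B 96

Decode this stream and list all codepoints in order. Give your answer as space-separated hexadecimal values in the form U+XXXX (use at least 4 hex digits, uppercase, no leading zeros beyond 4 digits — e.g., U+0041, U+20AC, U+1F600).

Answer: U+1246A U+0401 U+36D6

Derivation:
Byte[0]=F0: 4-byte lead, need 3 cont bytes. acc=0x0
Byte[1]=92: continuation. acc=(acc<<6)|0x12=0x12
Byte[2]=91: continuation. acc=(acc<<6)|0x11=0x491
Byte[3]=AA: continuation. acc=(acc<<6)|0x2A=0x1246A
Completed: cp=U+1246A (starts at byte 0)
Byte[4]=D0: 2-byte lead, need 1 cont bytes. acc=0x10
Byte[5]=81: continuation. acc=(acc<<6)|0x01=0x401
Completed: cp=U+0401 (starts at byte 4)
Byte[6]=E3: 3-byte lead, need 2 cont bytes. acc=0x3
Byte[7]=9B: continuation. acc=(acc<<6)|0x1B=0xDB
Byte[8]=96: continuation. acc=(acc<<6)|0x16=0x36D6
Completed: cp=U+36D6 (starts at byte 6)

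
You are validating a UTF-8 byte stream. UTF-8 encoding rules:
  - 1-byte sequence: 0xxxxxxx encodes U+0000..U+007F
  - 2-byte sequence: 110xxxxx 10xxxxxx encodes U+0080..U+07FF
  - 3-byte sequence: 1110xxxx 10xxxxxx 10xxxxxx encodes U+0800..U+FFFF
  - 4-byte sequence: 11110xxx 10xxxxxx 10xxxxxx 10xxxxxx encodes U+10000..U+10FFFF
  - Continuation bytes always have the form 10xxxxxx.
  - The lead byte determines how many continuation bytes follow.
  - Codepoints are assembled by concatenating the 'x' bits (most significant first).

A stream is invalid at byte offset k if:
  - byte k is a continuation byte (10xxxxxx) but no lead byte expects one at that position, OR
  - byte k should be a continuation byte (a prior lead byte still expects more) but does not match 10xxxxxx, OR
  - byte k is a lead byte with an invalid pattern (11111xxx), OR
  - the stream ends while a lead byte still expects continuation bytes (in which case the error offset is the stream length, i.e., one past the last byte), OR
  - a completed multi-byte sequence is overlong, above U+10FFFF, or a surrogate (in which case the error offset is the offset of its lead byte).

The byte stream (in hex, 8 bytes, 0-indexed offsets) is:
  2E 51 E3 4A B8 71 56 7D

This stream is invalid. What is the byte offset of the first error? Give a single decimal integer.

Answer: 3

Derivation:
Byte[0]=2E: 1-byte ASCII. cp=U+002E
Byte[1]=51: 1-byte ASCII. cp=U+0051
Byte[2]=E3: 3-byte lead, need 2 cont bytes. acc=0x3
Byte[3]=4A: expected 10xxxxxx continuation. INVALID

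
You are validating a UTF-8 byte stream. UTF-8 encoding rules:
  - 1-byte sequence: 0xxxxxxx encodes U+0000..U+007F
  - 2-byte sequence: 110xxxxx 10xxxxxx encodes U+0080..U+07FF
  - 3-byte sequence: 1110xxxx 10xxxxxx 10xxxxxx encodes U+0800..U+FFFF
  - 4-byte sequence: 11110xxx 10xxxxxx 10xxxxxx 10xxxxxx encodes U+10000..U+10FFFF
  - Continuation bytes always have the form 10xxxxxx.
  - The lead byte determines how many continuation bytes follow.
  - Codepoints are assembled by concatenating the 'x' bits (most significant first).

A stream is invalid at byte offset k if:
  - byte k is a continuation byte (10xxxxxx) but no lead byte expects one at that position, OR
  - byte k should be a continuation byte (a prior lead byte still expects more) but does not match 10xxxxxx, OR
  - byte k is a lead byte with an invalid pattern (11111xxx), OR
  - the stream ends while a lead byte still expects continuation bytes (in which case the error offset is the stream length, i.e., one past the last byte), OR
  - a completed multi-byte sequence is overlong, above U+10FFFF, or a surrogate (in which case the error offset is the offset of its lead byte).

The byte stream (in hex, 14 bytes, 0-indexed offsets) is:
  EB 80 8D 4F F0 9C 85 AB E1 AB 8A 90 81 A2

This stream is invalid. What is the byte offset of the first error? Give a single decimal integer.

Answer: 11

Derivation:
Byte[0]=EB: 3-byte lead, need 2 cont bytes. acc=0xB
Byte[1]=80: continuation. acc=(acc<<6)|0x00=0x2C0
Byte[2]=8D: continuation. acc=(acc<<6)|0x0D=0xB00D
Completed: cp=U+B00D (starts at byte 0)
Byte[3]=4F: 1-byte ASCII. cp=U+004F
Byte[4]=F0: 4-byte lead, need 3 cont bytes. acc=0x0
Byte[5]=9C: continuation. acc=(acc<<6)|0x1C=0x1C
Byte[6]=85: continuation. acc=(acc<<6)|0x05=0x705
Byte[7]=AB: continuation. acc=(acc<<6)|0x2B=0x1C16B
Completed: cp=U+1C16B (starts at byte 4)
Byte[8]=E1: 3-byte lead, need 2 cont bytes. acc=0x1
Byte[9]=AB: continuation. acc=(acc<<6)|0x2B=0x6B
Byte[10]=8A: continuation. acc=(acc<<6)|0x0A=0x1ACA
Completed: cp=U+1ACA (starts at byte 8)
Byte[11]=90: INVALID lead byte (not 0xxx/110x/1110/11110)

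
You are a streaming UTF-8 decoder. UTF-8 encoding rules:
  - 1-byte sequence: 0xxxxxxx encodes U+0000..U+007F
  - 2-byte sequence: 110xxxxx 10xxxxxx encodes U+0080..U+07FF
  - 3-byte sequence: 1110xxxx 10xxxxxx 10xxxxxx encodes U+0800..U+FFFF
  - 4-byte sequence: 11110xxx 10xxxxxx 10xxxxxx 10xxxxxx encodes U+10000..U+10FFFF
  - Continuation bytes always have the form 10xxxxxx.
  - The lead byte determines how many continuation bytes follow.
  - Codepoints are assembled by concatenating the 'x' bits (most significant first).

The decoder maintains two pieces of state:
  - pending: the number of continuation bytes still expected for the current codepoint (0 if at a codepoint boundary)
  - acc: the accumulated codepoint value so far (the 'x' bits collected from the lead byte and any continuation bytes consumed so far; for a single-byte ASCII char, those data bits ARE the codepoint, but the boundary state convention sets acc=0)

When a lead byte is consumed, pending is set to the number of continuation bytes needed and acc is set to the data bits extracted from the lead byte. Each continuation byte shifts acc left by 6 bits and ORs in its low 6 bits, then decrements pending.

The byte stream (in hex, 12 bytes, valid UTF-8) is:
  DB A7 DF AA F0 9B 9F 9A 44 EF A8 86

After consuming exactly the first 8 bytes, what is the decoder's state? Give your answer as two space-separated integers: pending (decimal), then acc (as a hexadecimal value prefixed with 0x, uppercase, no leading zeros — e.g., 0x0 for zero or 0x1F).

Answer: 0 0x1B7DA

Derivation:
Byte[0]=DB: 2-byte lead. pending=1, acc=0x1B
Byte[1]=A7: continuation. acc=(acc<<6)|0x27=0x6E7, pending=0
Byte[2]=DF: 2-byte lead. pending=1, acc=0x1F
Byte[3]=AA: continuation. acc=(acc<<6)|0x2A=0x7EA, pending=0
Byte[4]=F0: 4-byte lead. pending=3, acc=0x0
Byte[5]=9B: continuation. acc=(acc<<6)|0x1B=0x1B, pending=2
Byte[6]=9F: continuation. acc=(acc<<6)|0x1F=0x6DF, pending=1
Byte[7]=9A: continuation. acc=(acc<<6)|0x1A=0x1B7DA, pending=0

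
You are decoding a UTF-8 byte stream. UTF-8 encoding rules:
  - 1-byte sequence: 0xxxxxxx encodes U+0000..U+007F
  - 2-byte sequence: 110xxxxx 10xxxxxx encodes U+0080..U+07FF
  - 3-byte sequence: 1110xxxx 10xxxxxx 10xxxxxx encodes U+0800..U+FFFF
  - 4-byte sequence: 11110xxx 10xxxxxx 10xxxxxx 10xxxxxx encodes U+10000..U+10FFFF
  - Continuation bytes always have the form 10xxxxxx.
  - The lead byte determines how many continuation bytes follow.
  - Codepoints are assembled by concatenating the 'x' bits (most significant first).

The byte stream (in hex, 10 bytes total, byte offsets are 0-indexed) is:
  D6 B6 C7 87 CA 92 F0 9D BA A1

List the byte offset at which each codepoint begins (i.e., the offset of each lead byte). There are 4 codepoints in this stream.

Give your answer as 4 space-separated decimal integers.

Byte[0]=D6: 2-byte lead, need 1 cont bytes. acc=0x16
Byte[1]=B6: continuation. acc=(acc<<6)|0x36=0x5B6
Completed: cp=U+05B6 (starts at byte 0)
Byte[2]=C7: 2-byte lead, need 1 cont bytes. acc=0x7
Byte[3]=87: continuation. acc=(acc<<6)|0x07=0x1C7
Completed: cp=U+01C7 (starts at byte 2)
Byte[4]=CA: 2-byte lead, need 1 cont bytes. acc=0xA
Byte[5]=92: continuation. acc=(acc<<6)|0x12=0x292
Completed: cp=U+0292 (starts at byte 4)
Byte[6]=F0: 4-byte lead, need 3 cont bytes. acc=0x0
Byte[7]=9D: continuation. acc=(acc<<6)|0x1D=0x1D
Byte[8]=BA: continuation. acc=(acc<<6)|0x3A=0x77A
Byte[9]=A1: continuation. acc=(acc<<6)|0x21=0x1DEA1
Completed: cp=U+1DEA1 (starts at byte 6)

Answer: 0 2 4 6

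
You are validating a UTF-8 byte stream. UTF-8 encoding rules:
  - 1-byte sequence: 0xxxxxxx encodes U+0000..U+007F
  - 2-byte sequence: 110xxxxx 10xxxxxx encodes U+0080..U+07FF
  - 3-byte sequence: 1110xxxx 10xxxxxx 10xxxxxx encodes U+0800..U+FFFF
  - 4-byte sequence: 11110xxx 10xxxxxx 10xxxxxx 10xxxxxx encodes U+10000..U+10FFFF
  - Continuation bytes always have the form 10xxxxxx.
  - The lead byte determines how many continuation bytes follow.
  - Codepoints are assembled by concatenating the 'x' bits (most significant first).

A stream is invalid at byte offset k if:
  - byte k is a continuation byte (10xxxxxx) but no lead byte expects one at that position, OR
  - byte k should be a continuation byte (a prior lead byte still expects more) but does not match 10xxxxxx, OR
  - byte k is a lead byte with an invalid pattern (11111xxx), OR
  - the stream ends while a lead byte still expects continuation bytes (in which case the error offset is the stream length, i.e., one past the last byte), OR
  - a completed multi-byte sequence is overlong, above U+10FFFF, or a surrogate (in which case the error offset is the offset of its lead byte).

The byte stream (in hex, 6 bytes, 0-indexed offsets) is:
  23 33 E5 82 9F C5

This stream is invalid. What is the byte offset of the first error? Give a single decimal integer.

Answer: 6

Derivation:
Byte[0]=23: 1-byte ASCII. cp=U+0023
Byte[1]=33: 1-byte ASCII. cp=U+0033
Byte[2]=E5: 3-byte lead, need 2 cont bytes. acc=0x5
Byte[3]=82: continuation. acc=(acc<<6)|0x02=0x142
Byte[4]=9F: continuation. acc=(acc<<6)|0x1F=0x509F
Completed: cp=U+509F (starts at byte 2)
Byte[5]=C5: 2-byte lead, need 1 cont bytes. acc=0x5
Byte[6]: stream ended, expected continuation. INVALID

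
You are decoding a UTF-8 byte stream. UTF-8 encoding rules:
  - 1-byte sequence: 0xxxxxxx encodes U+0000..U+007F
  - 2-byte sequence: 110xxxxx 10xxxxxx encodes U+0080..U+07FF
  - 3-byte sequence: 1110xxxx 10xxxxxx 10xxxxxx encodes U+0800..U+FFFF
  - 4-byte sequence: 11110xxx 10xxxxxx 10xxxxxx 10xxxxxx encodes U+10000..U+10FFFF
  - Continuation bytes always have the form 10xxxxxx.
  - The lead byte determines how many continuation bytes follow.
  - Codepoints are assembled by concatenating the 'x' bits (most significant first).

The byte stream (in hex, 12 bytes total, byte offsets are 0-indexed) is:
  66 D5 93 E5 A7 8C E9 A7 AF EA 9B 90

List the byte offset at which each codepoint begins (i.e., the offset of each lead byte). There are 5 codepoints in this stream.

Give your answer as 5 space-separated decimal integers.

Answer: 0 1 3 6 9

Derivation:
Byte[0]=66: 1-byte ASCII. cp=U+0066
Byte[1]=D5: 2-byte lead, need 1 cont bytes. acc=0x15
Byte[2]=93: continuation. acc=(acc<<6)|0x13=0x553
Completed: cp=U+0553 (starts at byte 1)
Byte[3]=E5: 3-byte lead, need 2 cont bytes. acc=0x5
Byte[4]=A7: continuation. acc=(acc<<6)|0x27=0x167
Byte[5]=8C: continuation. acc=(acc<<6)|0x0C=0x59CC
Completed: cp=U+59CC (starts at byte 3)
Byte[6]=E9: 3-byte lead, need 2 cont bytes. acc=0x9
Byte[7]=A7: continuation. acc=(acc<<6)|0x27=0x267
Byte[8]=AF: continuation. acc=(acc<<6)|0x2F=0x99EF
Completed: cp=U+99EF (starts at byte 6)
Byte[9]=EA: 3-byte lead, need 2 cont bytes. acc=0xA
Byte[10]=9B: continuation. acc=(acc<<6)|0x1B=0x29B
Byte[11]=90: continuation. acc=(acc<<6)|0x10=0xA6D0
Completed: cp=U+A6D0 (starts at byte 9)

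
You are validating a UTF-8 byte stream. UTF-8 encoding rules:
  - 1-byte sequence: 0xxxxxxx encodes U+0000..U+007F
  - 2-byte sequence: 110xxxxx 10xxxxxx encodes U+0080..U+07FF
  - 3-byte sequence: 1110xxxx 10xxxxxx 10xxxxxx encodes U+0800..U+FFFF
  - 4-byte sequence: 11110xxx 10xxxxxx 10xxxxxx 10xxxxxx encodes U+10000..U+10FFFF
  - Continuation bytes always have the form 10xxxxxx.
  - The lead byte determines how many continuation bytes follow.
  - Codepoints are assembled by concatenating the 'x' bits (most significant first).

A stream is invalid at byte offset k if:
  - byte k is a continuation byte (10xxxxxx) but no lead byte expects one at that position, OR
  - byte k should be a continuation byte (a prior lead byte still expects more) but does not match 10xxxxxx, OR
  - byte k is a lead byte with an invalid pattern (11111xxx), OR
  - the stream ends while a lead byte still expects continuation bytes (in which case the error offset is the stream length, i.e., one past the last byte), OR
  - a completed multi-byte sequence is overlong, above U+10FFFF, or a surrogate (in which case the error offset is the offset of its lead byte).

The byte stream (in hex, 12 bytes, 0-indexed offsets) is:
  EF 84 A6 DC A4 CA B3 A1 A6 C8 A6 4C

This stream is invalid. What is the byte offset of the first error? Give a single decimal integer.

Answer: 7

Derivation:
Byte[0]=EF: 3-byte lead, need 2 cont bytes. acc=0xF
Byte[1]=84: continuation. acc=(acc<<6)|0x04=0x3C4
Byte[2]=A6: continuation. acc=(acc<<6)|0x26=0xF126
Completed: cp=U+F126 (starts at byte 0)
Byte[3]=DC: 2-byte lead, need 1 cont bytes. acc=0x1C
Byte[4]=A4: continuation. acc=(acc<<6)|0x24=0x724
Completed: cp=U+0724 (starts at byte 3)
Byte[5]=CA: 2-byte lead, need 1 cont bytes. acc=0xA
Byte[6]=B3: continuation. acc=(acc<<6)|0x33=0x2B3
Completed: cp=U+02B3 (starts at byte 5)
Byte[7]=A1: INVALID lead byte (not 0xxx/110x/1110/11110)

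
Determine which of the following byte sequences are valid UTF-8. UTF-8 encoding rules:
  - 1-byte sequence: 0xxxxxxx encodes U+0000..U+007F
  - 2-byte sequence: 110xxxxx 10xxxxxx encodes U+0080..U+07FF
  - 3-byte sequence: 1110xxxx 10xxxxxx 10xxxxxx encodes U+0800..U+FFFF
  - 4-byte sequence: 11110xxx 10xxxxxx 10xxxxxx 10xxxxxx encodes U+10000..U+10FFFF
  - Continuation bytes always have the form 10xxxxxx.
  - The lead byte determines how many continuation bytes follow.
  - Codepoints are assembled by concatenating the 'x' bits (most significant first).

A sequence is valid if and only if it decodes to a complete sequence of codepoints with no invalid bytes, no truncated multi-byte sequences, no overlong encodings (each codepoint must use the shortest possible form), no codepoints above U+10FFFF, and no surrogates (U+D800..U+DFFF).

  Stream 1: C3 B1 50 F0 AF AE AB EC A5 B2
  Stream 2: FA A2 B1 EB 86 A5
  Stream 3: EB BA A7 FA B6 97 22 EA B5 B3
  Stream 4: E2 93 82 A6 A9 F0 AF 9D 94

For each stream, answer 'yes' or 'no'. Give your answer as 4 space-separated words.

Stream 1: decodes cleanly. VALID
Stream 2: error at byte offset 0. INVALID
Stream 3: error at byte offset 3. INVALID
Stream 4: error at byte offset 3. INVALID

Answer: yes no no no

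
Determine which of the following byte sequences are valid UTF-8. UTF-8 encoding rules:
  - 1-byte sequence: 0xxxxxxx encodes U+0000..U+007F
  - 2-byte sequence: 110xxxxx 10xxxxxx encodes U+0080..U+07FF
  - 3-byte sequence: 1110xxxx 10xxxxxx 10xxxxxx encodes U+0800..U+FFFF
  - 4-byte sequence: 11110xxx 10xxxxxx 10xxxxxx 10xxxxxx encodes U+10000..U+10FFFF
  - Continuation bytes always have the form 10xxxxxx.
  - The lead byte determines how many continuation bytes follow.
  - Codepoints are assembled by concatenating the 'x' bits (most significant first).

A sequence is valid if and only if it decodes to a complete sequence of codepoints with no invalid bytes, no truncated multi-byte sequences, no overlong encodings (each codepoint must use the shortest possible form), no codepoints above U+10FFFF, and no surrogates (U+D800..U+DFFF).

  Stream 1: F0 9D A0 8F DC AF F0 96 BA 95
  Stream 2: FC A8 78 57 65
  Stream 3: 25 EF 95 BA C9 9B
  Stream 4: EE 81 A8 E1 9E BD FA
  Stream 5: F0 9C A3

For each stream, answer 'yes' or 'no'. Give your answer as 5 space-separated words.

Stream 1: decodes cleanly. VALID
Stream 2: error at byte offset 0. INVALID
Stream 3: decodes cleanly. VALID
Stream 4: error at byte offset 6. INVALID
Stream 5: error at byte offset 3. INVALID

Answer: yes no yes no no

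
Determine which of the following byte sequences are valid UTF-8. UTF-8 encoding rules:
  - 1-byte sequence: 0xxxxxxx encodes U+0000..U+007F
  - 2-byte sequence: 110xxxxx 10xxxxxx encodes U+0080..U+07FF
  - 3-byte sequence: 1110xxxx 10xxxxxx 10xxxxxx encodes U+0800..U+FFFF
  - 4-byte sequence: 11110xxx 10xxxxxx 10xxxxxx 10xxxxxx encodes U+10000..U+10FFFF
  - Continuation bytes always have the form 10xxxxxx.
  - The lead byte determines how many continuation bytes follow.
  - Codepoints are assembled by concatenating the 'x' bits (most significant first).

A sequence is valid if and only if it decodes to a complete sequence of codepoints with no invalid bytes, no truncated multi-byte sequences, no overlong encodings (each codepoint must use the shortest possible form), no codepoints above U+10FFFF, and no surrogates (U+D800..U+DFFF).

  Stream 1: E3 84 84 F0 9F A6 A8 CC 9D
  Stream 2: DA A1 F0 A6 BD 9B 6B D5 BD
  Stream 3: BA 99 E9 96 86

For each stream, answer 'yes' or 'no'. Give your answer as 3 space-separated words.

Stream 1: decodes cleanly. VALID
Stream 2: decodes cleanly. VALID
Stream 3: error at byte offset 0. INVALID

Answer: yes yes no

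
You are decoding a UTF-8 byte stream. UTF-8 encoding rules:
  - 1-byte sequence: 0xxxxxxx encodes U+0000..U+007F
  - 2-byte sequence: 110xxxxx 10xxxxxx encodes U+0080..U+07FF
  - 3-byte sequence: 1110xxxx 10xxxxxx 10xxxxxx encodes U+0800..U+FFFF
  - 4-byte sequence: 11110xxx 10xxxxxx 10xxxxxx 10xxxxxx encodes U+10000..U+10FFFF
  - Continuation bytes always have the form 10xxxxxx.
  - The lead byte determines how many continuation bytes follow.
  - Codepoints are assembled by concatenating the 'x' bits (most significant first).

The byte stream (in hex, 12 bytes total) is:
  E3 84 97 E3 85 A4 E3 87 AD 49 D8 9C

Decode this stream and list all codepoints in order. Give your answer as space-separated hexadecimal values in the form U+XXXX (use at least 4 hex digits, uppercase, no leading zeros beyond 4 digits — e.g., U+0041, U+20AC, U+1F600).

Answer: U+3117 U+3164 U+31ED U+0049 U+061C

Derivation:
Byte[0]=E3: 3-byte lead, need 2 cont bytes. acc=0x3
Byte[1]=84: continuation. acc=(acc<<6)|0x04=0xC4
Byte[2]=97: continuation. acc=(acc<<6)|0x17=0x3117
Completed: cp=U+3117 (starts at byte 0)
Byte[3]=E3: 3-byte lead, need 2 cont bytes. acc=0x3
Byte[4]=85: continuation. acc=(acc<<6)|0x05=0xC5
Byte[5]=A4: continuation. acc=(acc<<6)|0x24=0x3164
Completed: cp=U+3164 (starts at byte 3)
Byte[6]=E3: 3-byte lead, need 2 cont bytes. acc=0x3
Byte[7]=87: continuation. acc=(acc<<6)|0x07=0xC7
Byte[8]=AD: continuation. acc=(acc<<6)|0x2D=0x31ED
Completed: cp=U+31ED (starts at byte 6)
Byte[9]=49: 1-byte ASCII. cp=U+0049
Byte[10]=D8: 2-byte lead, need 1 cont bytes. acc=0x18
Byte[11]=9C: continuation. acc=(acc<<6)|0x1C=0x61C
Completed: cp=U+061C (starts at byte 10)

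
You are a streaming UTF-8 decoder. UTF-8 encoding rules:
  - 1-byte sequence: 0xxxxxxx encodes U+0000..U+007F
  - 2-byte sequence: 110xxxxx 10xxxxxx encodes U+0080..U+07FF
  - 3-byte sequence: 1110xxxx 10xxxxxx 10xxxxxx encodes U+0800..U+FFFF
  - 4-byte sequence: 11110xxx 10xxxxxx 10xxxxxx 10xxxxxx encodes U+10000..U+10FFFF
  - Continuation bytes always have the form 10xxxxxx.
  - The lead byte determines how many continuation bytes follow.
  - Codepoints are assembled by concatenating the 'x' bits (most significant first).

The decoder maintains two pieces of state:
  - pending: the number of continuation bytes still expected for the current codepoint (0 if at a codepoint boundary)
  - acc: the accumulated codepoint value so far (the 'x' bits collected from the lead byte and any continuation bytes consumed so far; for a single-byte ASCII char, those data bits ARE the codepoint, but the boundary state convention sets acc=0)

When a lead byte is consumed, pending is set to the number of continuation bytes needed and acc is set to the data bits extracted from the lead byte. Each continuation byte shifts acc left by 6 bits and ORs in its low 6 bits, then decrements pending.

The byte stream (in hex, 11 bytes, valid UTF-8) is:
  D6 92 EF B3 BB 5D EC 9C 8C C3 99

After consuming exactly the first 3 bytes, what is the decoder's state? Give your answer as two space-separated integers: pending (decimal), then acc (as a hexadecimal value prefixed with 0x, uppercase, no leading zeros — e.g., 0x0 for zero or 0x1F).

Answer: 2 0xF

Derivation:
Byte[0]=D6: 2-byte lead. pending=1, acc=0x16
Byte[1]=92: continuation. acc=(acc<<6)|0x12=0x592, pending=0
Byte[2]=EF: 3-byte lead. pending=2, acc=0xF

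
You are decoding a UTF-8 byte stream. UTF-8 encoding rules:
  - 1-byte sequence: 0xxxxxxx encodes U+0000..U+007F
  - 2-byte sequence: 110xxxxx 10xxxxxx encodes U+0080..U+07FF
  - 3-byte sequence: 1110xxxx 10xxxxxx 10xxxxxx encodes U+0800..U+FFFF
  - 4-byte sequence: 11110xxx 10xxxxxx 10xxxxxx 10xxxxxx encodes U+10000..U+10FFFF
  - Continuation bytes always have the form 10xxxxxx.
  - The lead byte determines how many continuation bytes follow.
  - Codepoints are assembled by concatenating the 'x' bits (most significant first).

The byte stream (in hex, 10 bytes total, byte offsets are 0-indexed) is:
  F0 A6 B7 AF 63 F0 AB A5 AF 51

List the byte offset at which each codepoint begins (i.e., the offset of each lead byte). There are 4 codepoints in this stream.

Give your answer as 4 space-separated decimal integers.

Byte[0]=F0: 4-byte lead, need 3 cont bytes. acc=0x0
Byte[1]=A6: continuation. acc=(acc<<6)|0x26=0x26
Byte[2]=B7: continuation. acc=(acc<<6)|0x37=0x9B7
Byte[3]=AF: continuation. acc=(acc<<6)|0x2F=0x26DEF
Completed: cp=U+26DEF (starts at byte 0)
Byte[4]=63: 1-byte ASCII. cp=U+0063
Byte[5]=F0: 4-byte lead, need 3 cont bytes. acc=0x0
Byte[6]=AB: continuation. acc=(acc<<6)|0x2B=0x2B
Byte[7]=A5: continuation. acc=(acc<<6)|0x25=0xAE5
Byte[8]=AF: continuation. acc=(acc<<6)|0x2F=0x2B96F
Completed: cp=U+2B96F (starts at byte 5)
Byte[9]=51: 1-byte ASCII. cp=U+0051

Answer: 0 4 5 9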